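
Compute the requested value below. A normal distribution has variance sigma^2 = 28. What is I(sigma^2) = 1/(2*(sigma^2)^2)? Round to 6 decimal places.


Fisher information for variance: I(sigma^2) = 1/(2*sigma^4).
sigma^2 = 28, so sigma^4 = 784.
I = 1/(2*784) = 1/1568 = 0.000638

0.000638


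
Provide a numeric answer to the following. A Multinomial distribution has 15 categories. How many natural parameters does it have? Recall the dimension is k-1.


Exponential family dimension calculation:
For Multinomial with k=15 categories, dim = k-1 = 14.

14


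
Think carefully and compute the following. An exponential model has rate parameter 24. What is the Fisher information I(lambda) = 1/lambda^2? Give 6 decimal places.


Fisher information for exponential: I(lambda) = 1/lambda^2.
lambda = 24, lambda^2 = 576.
I = 1/576 = 0.001736

0.001736


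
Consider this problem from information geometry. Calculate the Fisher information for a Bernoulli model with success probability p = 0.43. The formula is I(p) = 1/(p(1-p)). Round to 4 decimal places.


For Bernoulli(p), Fisher information is I(p) = 1/(p*(1-p)).
p = 0.43, 1-p = 0.57.
p*(1-p) = 0.2451.
I(p) = 1/0.2451 = 4.0800

4.0800


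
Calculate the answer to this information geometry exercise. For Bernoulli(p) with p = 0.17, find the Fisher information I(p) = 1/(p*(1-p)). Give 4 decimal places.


For Bernoulli(p), Fisher information is I(p) = 1/(p*(1-p)).
p = 0.17, 1-p = 0.83.
p*(1-p) = 0.1411.
I(p) = 1/0.1411 = 7.0872

7.0872


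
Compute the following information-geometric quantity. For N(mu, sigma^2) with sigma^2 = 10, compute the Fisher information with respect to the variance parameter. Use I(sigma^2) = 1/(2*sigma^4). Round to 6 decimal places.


Fisher information for variance: I(sigma^2) = 1/(2*sigma^4).
sigma^2 = 10, so sigma^4 = 100.
I = 1/(2*100) = 1/200 = 0.005000

0.005000


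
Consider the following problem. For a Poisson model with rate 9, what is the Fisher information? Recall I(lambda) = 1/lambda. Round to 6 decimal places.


Fisher information for Poisson: I(lambda) = 1/lambda.
lambda = 9.
I(lambda) = 1/9 = 0.111111

0.111111


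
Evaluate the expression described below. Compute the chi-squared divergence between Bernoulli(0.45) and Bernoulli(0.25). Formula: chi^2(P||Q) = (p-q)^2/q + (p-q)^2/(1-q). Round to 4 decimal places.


Chi-squared divergence between Bernoulli distributions:
chi^2 = (p-q)^2/q + (p-q)^2/(1-q).
p = 0.45, q = 0.25, p-q = 0.2.
(p-q)^2 = 0.04.
term1 = 0.04/0.25 = 0.16.
term2 = 0.04/0.75 = 0.053333.
chi^2 = 0.16 + 0.053333 = 0.2133

0.2133


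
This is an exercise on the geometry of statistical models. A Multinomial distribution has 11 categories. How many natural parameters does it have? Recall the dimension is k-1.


Exponential family dimension calculation:
For Multinomial with k=11 categories, dim = k-1 = 10.

10


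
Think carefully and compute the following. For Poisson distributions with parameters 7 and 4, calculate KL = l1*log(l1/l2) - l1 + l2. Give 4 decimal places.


KL divergence for Poisson:
KL = l1*log(l1/l2) - l1 + l2.
l1 = 7, l2 = 4.
log(7/4) = 0.559616.
l1*log(l1/l2) = 7 * 0.559616 = 3.917311.
KL = 3.917311 - 7 + 4 = 0.9173

0.9173


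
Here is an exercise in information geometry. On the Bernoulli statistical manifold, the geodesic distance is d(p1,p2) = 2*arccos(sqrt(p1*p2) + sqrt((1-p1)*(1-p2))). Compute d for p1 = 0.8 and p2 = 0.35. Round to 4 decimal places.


Geodesic distance on Bernoulli manifold:
d(p1,p2) = 2*arccos(sqrt(p1*p2) + sqrt((1-p1)*(1-p2))).
sqrt(p1*p2) = sqrt(0.8*0.35) = 0.52915.
sqrt((1-p1)*(1-p2)) = sqrt(0.2*0.65) = 0.360555.
arg = 0.52915 + 0.360555 = 0.889705.
d = 2*arccos(0.889705) = 0.9482

0.9482


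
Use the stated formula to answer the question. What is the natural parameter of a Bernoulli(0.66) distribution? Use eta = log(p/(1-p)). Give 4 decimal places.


Natural parameter for Bernoulli: eta = log(p/(1-p)).
p = 0.66, 1-p = 0.34.
p/(1-p) = 1.941176.
eta = log(1.941176) = 0.6633

0.6633


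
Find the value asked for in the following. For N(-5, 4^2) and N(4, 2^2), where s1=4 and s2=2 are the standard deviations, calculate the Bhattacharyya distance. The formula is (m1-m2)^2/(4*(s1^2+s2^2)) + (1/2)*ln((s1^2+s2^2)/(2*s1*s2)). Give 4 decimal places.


Bhattacharyya distance between two Gaussians:
DB = (m1-m2)^2/(4*(s1^2+s2^2)) + (1/2)*ln((s1^2+s2^2)/(2*s1*s2)).
(m1-m2)^2 = (-9)^2 = 81.
s1^2+s2^2 = 16 + 4 = 20.
term1 = 81/80 = 1.0125.
term2 = 0.5*ln(20/16.0) = 0.111572.
DB = 1.0125 + 0.111572 = 1.1241

1.1241


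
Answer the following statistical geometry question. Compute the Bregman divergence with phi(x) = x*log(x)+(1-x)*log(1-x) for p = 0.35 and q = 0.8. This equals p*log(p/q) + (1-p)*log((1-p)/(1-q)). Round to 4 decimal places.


Bregman divergence with negative entropy generator:
D = p*log(p/q) + (1-p)*log((1-p)/(1-q)).
p = 0.35, q = 0.8.
p*log(p/q) = 0.35*log(0.35/0.8) = -0.289338.
(1-p)*log((1-p)/(1-q)) = 0.65*log(0.65/0.2) = 0.766126.
D = -0.289338 + 0.766126 = 0.4768

0.4768


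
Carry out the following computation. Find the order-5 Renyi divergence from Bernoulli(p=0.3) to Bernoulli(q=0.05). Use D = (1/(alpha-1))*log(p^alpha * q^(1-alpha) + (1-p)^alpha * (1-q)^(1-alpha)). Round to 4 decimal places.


Renyi divergence of order alpha between Bernoulli distributions:
D = (1/(alpha-1))*log(p^alpha * q^(1-alpha) + (1-p)^alpha * (1-q)^(1-alpha)).
alpha = 5, p = 0.3, q = 0.05.
p^alpha * q^(1-alpha) = 0.3^5 * 0.05^-4 = 388.8.
(1-p)^alpha * (1-q)^(1-alpha) = 0.7^5 * 0.95^-4 = 0.206346.
sum = 388.8 + 0.206346 = 389.006346.
D = (1/4)*log(389.006346) = 1.4909

1.4909


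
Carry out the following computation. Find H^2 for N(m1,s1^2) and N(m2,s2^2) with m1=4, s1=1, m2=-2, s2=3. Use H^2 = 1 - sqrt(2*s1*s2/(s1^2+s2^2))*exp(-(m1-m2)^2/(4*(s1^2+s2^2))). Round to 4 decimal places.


Squared Hellinger distance for Gaussians:
H^2 = 1 - sqrt(2*s1*s2/(s1^2+s2^2)) * exp(-(m1-m2)^2/(4*(s1^2+s2^2))).
s1^2 = 1, s2^2 = 9, s1^2+s2^2 = 10.
sqrt(2*1*3/(10)) = 0.774597.
(m1-m2)^2 = (6)^2 = 36.
exp(-36/(4*10)) = exp(-0.9) = 0.40657.
H^2 = 1 - 0.774597*0.40657 = 0.6851

0.6851


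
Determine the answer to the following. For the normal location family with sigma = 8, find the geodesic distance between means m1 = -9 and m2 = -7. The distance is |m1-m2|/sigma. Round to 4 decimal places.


On the fixed-variance normal subfamily, geodesic distance = |m1-m2|/sigma.
|-9 - -7| = 2.
sigma = 8.
d = 2/8 = 0.2500

0.2500


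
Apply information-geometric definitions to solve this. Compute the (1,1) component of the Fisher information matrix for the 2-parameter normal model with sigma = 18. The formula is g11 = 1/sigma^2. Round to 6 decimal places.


For the 2-parameter normal family, the Fisher metric has:
  g11 = 1/sigma^2, g22 = 2/sigma^2.
sigma = 18, sigma^2 = 324.
g11 = 0.003086

0.003086


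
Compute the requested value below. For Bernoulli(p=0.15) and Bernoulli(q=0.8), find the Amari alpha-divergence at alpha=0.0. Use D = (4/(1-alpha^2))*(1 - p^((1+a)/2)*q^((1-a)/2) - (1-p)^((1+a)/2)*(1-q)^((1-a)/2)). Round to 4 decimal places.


Amari alpha-divergence:
D = (4/(1-alpha^2))*(1 - p^((1+a)/2)*q^((1-a)/2) - (1-p)^((1+a)/2)*(1-q)^((1-a)/2)).
alpha = 0.0, p = 0.15, q = 0.8.
e1 = (1+alpha)/2 = 0.5, e2 = (1-alpha)/2 = 0.5.
t1 = p^e1 * q^e2 = 0.15^0.5 * 0.8^0.5 = 0.34641.
t2 = (1-p)^e1 * (1-q)^e2 = 0.85^0.5 * 0.2^0.5 = 0.412311.
4/(1-alpha^2) = 4.0.
D = 4.0*(1 - 0.34641 - 0.412311) = 0.9651

0.9651


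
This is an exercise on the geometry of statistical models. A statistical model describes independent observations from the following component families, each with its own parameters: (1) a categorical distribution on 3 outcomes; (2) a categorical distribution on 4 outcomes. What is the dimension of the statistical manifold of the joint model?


The dimension of a statistical manifold equals the number of free
(independent) real parameters of the model. For a product of independent
blocks the parameter counts add.
- categorical on 3 outcomes (probabilities sum to 1): 3-1 = 2.
- categorical on 4 outcomes (probabilities sum to 1): 4-1 = 3.
Total = 2 + 3 = 5.
Dimension = 5

5


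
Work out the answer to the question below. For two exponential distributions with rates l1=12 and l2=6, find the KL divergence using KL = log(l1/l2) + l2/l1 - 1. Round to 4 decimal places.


KL divergence for exponential family:
KL = log(l1/l2) + l2/l1 - 1.
log(12/6) = 0.693147.
6/12 = 0.5.
KL = 0.693147 + 0.5 - 1 = 0.1931

0.1931


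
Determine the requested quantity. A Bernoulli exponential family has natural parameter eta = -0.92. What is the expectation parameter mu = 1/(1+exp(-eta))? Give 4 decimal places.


Dual coordinate (expectation parameter) for Bernoulli:
mu = 1/(1+exp(-eta)).
eta = -0.92.
exp(-eta) = exp(0.92) = 2.50929.
mu = 1/(1+2.50929) = 0.2850

0.2850


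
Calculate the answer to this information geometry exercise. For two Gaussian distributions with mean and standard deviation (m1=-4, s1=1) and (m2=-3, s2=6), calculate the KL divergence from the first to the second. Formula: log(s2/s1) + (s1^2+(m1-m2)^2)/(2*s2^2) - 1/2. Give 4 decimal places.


KL divergence between normal distributions:
KL = log(s2/s1) + (s1^2 + (m1-m2)^2)/(2*s2^2) - 1/2.
log(6/1) = 1.791759.
(1^2 + (-4--3)^2)/(2*6^2) = (1 + 1)/72 = 0.027778.
KL = 1.791759 + 0.027778 - 0.5 = 1.3195

1.3195


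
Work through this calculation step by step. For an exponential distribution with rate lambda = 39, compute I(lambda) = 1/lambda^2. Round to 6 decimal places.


Fisher information for exponential: I(lambda) = 1/lambda^2.
lambda = 39, lambda^2 = 1521.
I = 1/1521 = 0.000657

0.000657


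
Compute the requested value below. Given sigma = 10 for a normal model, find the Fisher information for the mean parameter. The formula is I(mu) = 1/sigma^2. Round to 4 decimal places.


The Fisher information for the mean of a normal distribution is I(mu) = 1/sigma^2.
sigma = 10, so sigma^2 = 100.
I(mu) = 1/100 = 0.0100

0.0100


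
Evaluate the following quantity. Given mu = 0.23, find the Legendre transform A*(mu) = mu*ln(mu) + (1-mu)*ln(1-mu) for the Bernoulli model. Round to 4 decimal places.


Legendre transform for Bernoulli:
A*(mu) = mu*log(mu) + (1-mu)*log(1-mu).
mu = 0.23, 1-mu = 0.77.
mu*log(mu) = 0.23*log(0.23) = -0.338025.
(1-mu)*log(1-mu) = 0.77*log(0.77) = -0.201251.
A* = -0.338025 + -0.201251 = -0.5393

-0.5393


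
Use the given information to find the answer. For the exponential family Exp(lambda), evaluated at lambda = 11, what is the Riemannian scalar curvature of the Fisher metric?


This family has a single free parameter, so its statistical manifold
is 1-dimensional. The Riemann curvature tensor of any 1-dimensional
Riemannian manifold vanishes identically, so R = 0.

0


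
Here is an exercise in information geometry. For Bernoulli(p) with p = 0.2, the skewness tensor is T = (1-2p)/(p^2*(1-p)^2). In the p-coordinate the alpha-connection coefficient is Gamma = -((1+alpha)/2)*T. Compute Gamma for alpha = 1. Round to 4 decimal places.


Skewness (Amari-Chentsov) tensor: T = (1-2p)/(p^2*(1-p)^2).
p = 0.2, 1-2p = 0.6, p^2 = 0.04, (1-p)^2 = 0.64.
T = 0.6/(0.04 * 0.64) = 23.4375.
In the p-coordinate, Gamma^(alpha) = Gamma^(0) - (alpha/2)*T with Gamma^(0) = (1/2)*g'(p) = -T/2,
so Gamma^(alpha) = -((1+alpha)/2)*T.
alpha = 1, -(1+alpha)/2 = -1.0.
Gamma = -1.0 * 23.4375 = -23.4375

-23.4375


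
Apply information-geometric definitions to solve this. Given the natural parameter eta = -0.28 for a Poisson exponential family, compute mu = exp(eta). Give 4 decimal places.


Expectation parameter for Poisson exponential family:
mu = exp(eta).
eta = -0.28.
mu = exp(-0.28) = 0.7558

0.7558


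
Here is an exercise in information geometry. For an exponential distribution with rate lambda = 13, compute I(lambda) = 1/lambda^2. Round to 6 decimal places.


Fisher information for exponential: I(lambda) = 1/lambda^2.
lambda = 13, lambda^2 = 169.
I = 1/169 = 0.005917

0.005917


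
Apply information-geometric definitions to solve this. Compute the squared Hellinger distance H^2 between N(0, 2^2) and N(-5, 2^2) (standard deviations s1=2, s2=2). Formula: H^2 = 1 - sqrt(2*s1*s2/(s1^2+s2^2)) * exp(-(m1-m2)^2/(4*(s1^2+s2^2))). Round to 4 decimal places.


Squared Hellinger distance for Gaussians:
H^2 = 1 - sqrt(2*s1*s2/(s1^2+s2^2)) * exp(-(m1-m2)^2/(4*(s1^2+s2^2))).
s1^2 = 4, s2^2 = 4, s1^2+s2^2 = 8.
sqrt(2*2*2/(8)) = 1.0.
(m1-m2)^2 = (5)^2 = 25.
exp(-25/(4*8)) = exp(-0.78125) = 0.457833.
H^2 = 1 - 1.0*0.457833 = 0.5422

0.5422


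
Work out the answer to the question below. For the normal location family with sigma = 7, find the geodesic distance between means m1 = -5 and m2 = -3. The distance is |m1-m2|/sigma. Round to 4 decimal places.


On the fixed-variance normal subfamily, geodesic distance = |m1-m2|/sigma.
|-5 - -3| = 2.
sigma = 7.
d = 2/7 = 0.2857

0.2857


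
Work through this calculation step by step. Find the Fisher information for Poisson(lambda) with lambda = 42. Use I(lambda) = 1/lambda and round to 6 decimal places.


Fisher information for Poisson: I(lambda) = 1/lambda.
lambda = 42.
I(lambda) = 1/42 = 0.023810

0.023810


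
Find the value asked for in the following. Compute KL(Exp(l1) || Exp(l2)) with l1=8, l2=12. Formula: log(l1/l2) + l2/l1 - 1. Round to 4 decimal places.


KL divergence for exponential family:
KL = log(l1/l2) + l2/l1 - 1.
log(8/12) = -0.405465.
12/8 = 1.5.
KL = -0.405465 + 1.5 - 1 = 0.0945

0.0945


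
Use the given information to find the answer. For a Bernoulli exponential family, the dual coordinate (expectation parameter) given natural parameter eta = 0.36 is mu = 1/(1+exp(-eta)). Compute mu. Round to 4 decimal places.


Dual coordinate (expectation parameter) for Bernoulli:
mu = 1/(1+exp(-eta)).
eta = 0.36.
exp(-eta) = exp(-0.36) = 0.697676.
mu = 1/(1+0.697676) = 0.5890

0.5890


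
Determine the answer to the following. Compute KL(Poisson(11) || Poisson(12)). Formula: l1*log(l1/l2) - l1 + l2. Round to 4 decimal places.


KL divergence for Poisson:
KL = l1*log(l1/l2) - l1 + l2.
l1 = 11, l2 = 12.
log(11/12) = -0.087011.
l1*log(l1/l2) = 11 * -0.087011 = -0.957125.
KL = -0.957125 - 11 + 12 = 0.0429

0.0429


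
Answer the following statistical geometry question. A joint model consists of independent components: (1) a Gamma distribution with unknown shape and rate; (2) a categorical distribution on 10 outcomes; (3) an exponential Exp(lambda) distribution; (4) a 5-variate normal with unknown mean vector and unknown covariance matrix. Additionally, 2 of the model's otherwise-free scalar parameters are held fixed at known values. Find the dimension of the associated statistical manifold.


The dimension of a statistical manifold equals the number of free
(independent) real parameters of the model. For a product of independent
blocks the parameter counts add.
- Gamma (shape, rate): 2.
- categorical on 10 outcomes (probabilities sum to 1): 10-1 = 9.
- exponential (lambda): 1.
- 5-variate normal: 5 (mean) + 5*6/2 = 15 (symmetric covariance) = 20.
Total = 2 + 9 + 1 + 20 = 32.
2 parameter(s) fixed at known values: 32 - 2 = 30.
Dimension = 30

30


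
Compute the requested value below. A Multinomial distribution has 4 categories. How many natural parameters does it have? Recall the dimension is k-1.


Exponential family dimension calculation:
For Multinomial with k=4 categories, dim = k-1 = 3.

3


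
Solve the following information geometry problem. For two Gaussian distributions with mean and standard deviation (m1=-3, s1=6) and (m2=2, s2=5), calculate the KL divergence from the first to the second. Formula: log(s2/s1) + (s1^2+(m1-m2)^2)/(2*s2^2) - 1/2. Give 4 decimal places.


KL divergence between normal distributions:
KL = log(s2/s1) + (s1^2 + (m1-m2)^2)/(2*s2^2) - 1/2.
log(5/6) = -0.182322.
(6^2 + (-3-2)^2)/(2*5^2) = (36 + 25)/50 = 1.22.
KL = -0.182322 + 1.22 - 0.5 = 0.5377

0.5377


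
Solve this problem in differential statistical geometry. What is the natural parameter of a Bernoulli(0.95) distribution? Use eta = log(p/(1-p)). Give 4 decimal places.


Natural parameter for Bernoulli: eta = log(p/(1-p)).
p = 0.95, 1-p = 0.05.
p/(1-p) = 19.0.
eta = log(19.0) = 2.9444

2.9444


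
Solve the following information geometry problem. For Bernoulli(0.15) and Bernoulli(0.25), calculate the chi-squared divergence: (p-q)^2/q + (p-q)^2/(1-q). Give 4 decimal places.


Chi-squared divergence between Bernoulli distributions:
chi^2 = (p-q)^2/q + (p-q)^2/(1-q).
p = 0.15, q = 0.25, p-q = -0.1.
(p-q)^2 = 0.01.
term1 = 0.01/0.25 = 0.04.
term2 = 0.01/0.75 = 0.013333.
chi^2 = 0.04 + 0.013333 = 0.0533

0.0533


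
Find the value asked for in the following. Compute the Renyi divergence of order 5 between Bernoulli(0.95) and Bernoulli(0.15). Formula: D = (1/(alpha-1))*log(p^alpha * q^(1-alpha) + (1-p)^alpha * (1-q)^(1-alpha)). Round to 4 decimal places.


Renyi divergence of order alpha between Bernoulli distributions:
D = (1/(alpha-1))*log(p^alpha * q^(1-alpha) + (1-p)^alpha * (1-q)^(1-alpha)).
alpha = 5, p = 0.95, q = 0.15.
p^alpha * q^(1-alpha) = 0.95^5 * 0.15^-4 = 1528.456173.
(1-p)^alpha * (1-q)^(1-alpha) = 0.05^5 * 0.85^-4 = 1e-06.
sum = 1528.456173 + 1e-06 = 1528.456173.
D = (1/4)*log(1528.456173) = 1.8330

1.8330


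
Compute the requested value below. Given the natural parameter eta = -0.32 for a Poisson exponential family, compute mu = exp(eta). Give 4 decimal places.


Expectation parameter for Poisson exponential family:
mu = exp(eta).
eta = -0.32.
mu = exp(-0.32) = 0.7261

0.7261


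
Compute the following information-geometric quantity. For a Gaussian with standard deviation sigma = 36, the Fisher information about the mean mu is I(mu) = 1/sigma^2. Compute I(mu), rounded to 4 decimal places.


The Fisher information for the mean of a normal distribution is I(mu) = 1/sigma^2.
sigma = 36, so sigma^2 = 1296.
I(mu) = 1/1296 = 0.0008

0.0008


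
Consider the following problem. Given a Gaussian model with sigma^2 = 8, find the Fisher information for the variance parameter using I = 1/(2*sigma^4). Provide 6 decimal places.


Fisher information for variance: I(sigma^2) = 1/(2*sigma^4).
sigma^2 = 8, so sigma^4 = 64.
I = 1/(2*64) = 1/128 = 0.007813

0.007813


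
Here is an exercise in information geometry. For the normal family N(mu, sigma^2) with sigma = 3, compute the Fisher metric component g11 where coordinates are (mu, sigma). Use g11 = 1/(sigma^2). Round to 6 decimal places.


For the 2-parameter normal family, the Fisher metric has:
  g11 = 1/sigma^2, g22 = 2/sigma^2.
sigma = 3, sigma^2 = 9.
g11 = 0.111111

0.111111


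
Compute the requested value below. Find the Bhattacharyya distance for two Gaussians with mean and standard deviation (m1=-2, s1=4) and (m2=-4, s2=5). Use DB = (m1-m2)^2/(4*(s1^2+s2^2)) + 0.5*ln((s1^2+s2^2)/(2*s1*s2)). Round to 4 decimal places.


Bhattacharyya distance between two Gaussians:
DB = (m1-m2)^2/(4*(s1^2+s2^2)) + (1/2)*ln((s1^2+s2^2)/(2*s1*s2)).
(m1-m2)^2 = (2)^2 = 4.
s1^2+s2^2 = 16 + 25 = 41.
term1 = 4/164 = 0.02439.
term2 = 0.5*ln(41/40.0) = 0.012346.
DB = 0.02439 + 0.012346 = 0.0367

0.0367


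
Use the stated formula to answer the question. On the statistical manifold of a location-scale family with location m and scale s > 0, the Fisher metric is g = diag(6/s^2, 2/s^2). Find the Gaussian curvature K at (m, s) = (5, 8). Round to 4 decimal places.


The metric has the form g = (A dm^2 + B ds^2)/s^2 with A = 6, B = 2.
Substitute u = sqrt(A/B)*m: g = B*(du^2 + ds^2)/s^2, i.e. B times the
Poincare upper half-plane metric, which has constant Gaussian curvature -1.
Scaling a 2D metric by a constant c divides the Gaussian curvature by c,
so K = -1/B = -1/(2) = -0.5000 everywhere (the point (m, s) = (5, 8) is irrelevant:
the curvature is constant).
The requested Gaussian curvature is K = -0.5000.

-0.5000


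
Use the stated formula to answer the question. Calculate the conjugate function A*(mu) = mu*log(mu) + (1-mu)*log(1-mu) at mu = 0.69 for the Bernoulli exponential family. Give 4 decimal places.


Legendre transform for Bernoulli:
A*(mu) = mu*log(mu) + (1-mu)*log(1-mu).
mu = 0.69, 1-mu = 0.31.
mu*log(mu) = 0.69*log(0.69) = -0.256034.
(1-mu)*log(1-mu) = 0.31*log(0.31) = -0.363067.
A* = -0.256034 + -0.363067 = -0.6191

-0.6191


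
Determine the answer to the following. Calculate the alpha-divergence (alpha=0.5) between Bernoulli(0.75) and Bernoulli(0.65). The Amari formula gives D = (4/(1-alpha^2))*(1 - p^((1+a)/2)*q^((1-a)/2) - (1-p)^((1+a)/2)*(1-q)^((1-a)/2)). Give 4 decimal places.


Amari alpha-divergence:
D = (4/(1-alpha^2))*(1 - p^((1+a)/2)*q^((1-a)/2) - (1-p)^((1+a)/2)*(1-q)^((1-a)/2)).
alpha = 0.5, p = 0.75, q = 0.65.
e1 = (1+alpha)/2 = 0.75, e2 = (1-alpha)/2 = 0.25.
t1 = p^e1 * q^e2 = 0.75^0.75 * 0.65^0.25 = 0.723643.
t2 = (1-p)^e1 * (1-q)^e2 = 0.25^0.75 * 0.35^0.25 = 0.271939.
4/(1-alpha^2) = 5.333333.
D = 5.333333*(1 - 0.723643 - 0.271939) = 0.0236

0.0236


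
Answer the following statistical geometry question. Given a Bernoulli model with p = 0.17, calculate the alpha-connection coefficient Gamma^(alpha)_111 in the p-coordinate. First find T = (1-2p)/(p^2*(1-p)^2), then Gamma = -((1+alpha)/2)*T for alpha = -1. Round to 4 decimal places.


Skewness (Amari-Chentsov) tensor: T = (1-2p)/(p^2*(1-p)^2).
p = 0.17, 1-2p = 0.66, p^2 = 0.0289, (1-p)^2 = 0.6889.
T = 0.66/(0.0289 * 0.6889) = 33.150487.
In the p-coordinate, Gamma^(alpha) = Gamma^(0) - (alpha/2)*T with Gamma^(0) = (1/2)*g'(p) = -T/2,
so Gamma^(alpha) = -((1+alpha)/2)*T.
alpha = -1, -(1+alpha)/2 = 0.0.
Gamma = 0.0 * 33.150487 = 0.0000

0.0000


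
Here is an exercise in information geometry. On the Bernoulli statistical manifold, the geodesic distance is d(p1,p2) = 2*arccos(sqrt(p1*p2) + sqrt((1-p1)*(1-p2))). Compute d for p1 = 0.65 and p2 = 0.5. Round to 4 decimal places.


Geodesic distance on Bernoulli manifold:
d(p1,p2) = 2*arccos(sqrt(p1*p2) + sqrt((1-p1)*(1-p2))).
sqrt(p1*p2) = sqrt(0.65*0.5) = 0.570088.
sqrt((1-p1)*(1-p2)) = sqrt(0.35*0.5) = 0.41833.
arg = 0.570088 + 0.41833 = 0.988418.
d = 2*arccos(0.988418) = 0.3047

0.3047


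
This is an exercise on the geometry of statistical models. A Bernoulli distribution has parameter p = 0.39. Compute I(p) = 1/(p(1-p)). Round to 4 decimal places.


For Bernoulli(p), Fisher information is I(p) = 1/(p*(1-p)).
p = 0.39, 1-p = 0.61.
p*(1-p) = 0.2379.
I(p) = 1/0.2379 = 4.2034

4.2034


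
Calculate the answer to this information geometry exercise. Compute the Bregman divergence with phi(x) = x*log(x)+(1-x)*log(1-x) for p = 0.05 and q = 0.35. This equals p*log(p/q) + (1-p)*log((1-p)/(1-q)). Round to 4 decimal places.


Bregman divergence with negative entropy generator:
D = p*log(p/q) + (1-p)*log((1-p)/(1-q)).
p = 0.05, q = 0.35.
p*log(p/q) = 0.05*log(0.05/0.35) = -0.097296.
(1-p)*log((1-p)/(1-q)) = 0.95*log(0.95/0.65) = 0.360515.
D = -0.097296 + 0.360515 = 0.2632

0.2632


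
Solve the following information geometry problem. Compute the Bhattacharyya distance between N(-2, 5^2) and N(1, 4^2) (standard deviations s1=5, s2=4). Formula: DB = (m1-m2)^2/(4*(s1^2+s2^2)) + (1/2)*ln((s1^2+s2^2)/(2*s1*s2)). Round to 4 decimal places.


Bhattacharyya distance between two Gaussians:
DB = (m1-m2)^2/(4*(s1^2+s2^2)) + (1/2)*ln((s1^2+s2^2)/(2*s1*s2)).
(m1-m2)^2 = (-3)^2 = 9.
s1^2+s2^2 = 25 + 16 = 41.
term1 = 9/164 = 0.054878.
term2 = 0.5*ln(41/40.0) = 0.012346.
DB = 0.054878 + 0.012346 = 0.0672

0.0672


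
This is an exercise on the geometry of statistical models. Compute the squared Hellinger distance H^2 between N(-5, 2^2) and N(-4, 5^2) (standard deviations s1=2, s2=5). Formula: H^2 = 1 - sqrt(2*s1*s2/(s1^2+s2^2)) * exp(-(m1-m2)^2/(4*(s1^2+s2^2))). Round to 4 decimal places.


Squared Hellinger distance for Gaussians:
H^2 = 1 - sqrt(2*s1*s2/(s1^2+s2^2)) * exp(-(m1-m2)^2/(4*(s1^2+s2^2))).
s1^2 = 4, s2^2 = 25, s1^2+s2^2 = 29.
sqrt(2*2*5/(29)) = 0.830455.
(m1-m2)^2 = (-1)^2 = 1.
exp(-1/(4*29)) = exp(-0.008621) = 0.991416.
H^2 = 1 - 0.830455*0.991416 = 0.1767

0.1767


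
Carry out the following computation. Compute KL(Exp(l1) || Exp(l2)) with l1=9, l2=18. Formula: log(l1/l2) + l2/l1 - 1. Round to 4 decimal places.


KL divergence for exponential family:
KL = log(l1/l2) + l2/l1 - 1.
log(9/18) = -0.693147.
18/9 = 2.0.
KL = -0.693147 + 2.0 - 1 = 0.3069

0.3069


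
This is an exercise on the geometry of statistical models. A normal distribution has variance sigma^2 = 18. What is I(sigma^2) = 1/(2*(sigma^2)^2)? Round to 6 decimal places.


Fisher information for variance: I(sigma^2) = 1/(2*sigma^4).
sigma^2 = 18, so sigma^4 = 324.
I = 1/(2*324) = 1/648 = 0.001543

0.001543


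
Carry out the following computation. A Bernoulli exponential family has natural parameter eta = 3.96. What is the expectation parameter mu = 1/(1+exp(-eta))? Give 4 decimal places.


Dual coordinate (expectation parameter) for Bernoulli:
mu = 1/(1+exp(-eta)).
eta = 3.96.
exp(-eta) = exp(-3.96) = 0.019063.
mu = 1/(1+0.019063) = 0.9813

0.9813


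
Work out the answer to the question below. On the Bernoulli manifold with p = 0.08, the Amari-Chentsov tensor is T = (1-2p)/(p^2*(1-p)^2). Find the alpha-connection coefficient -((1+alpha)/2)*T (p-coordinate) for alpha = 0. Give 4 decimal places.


Skewness (Amari-Chentsov) tensor: T = (1-2p)/(p^2*(1-p)^2).
p = 0.08, 1-2p = 0.84, p^2 = 0.0064, (1-p)^2 = 0.8464.
T = 0.84/(0.0064 * 0.8464) = 155.068526.
In the p-coordinate, Gamma^(alpha) = Gamma^(0) - (alpha/2)*T with Gamma^(0) = (1/2)*g'(p) = -T/2,
so Gamma^(alpha) = -((1+alpha)/2)*T.
alpha = 0, -(1+alpha)/2 = -0.5.
Gamma = -0.5 * 155.068526 = -77.5343

-77.5343


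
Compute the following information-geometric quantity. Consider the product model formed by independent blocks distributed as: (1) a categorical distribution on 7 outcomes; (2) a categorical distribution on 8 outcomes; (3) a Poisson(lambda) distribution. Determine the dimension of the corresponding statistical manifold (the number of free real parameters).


The dimension of a statistical manifold equals the number of free
(independent) real parameters of the model. For a product of independent
blocks the parameter counts add.
- categorical on 7 outcomes (probabilities sum to 1): 7-1 = 6.
- categorical on 8 outcomes (probabilities sum to 1): 8-1 = 7.
- Poisson (lambda): 1.
Total = 6 + 7 + 1 = 14.
Dimension = 14

14


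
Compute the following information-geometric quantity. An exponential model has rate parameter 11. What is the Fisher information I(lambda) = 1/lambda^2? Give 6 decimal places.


Fisher information for exponential: I(lambda) = 1/lambda^2.
lambda = 11, lambda^2 = 121.
I = 1/121 = 0.008264

0.008264


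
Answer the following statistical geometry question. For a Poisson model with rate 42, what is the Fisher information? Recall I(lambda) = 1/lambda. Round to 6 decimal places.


Fisher information for Poisson: I(lambda) = 1/lambda.
lambda = 42.
I(lambda) = 1/42 = 0.023810

0.023810


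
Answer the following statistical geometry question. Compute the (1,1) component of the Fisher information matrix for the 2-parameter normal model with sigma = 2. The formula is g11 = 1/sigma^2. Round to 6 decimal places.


For the 2-parameter normal family, the Fisher metric has:
  g11 = 1/sigma^2, g22 = 2/sigma^2.
sigma = 2, sigma^2 = 4.
g11 = 0.250000

0.250000


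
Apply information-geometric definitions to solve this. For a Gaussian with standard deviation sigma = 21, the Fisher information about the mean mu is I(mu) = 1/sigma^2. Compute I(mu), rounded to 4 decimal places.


The Fisher information for the mean of a normal distribution is I(mu) = 1/sigma^2.
sigma = 21, so sigma^2 = 441.
I(mu) = 1/441 = 0.0023

0.0023


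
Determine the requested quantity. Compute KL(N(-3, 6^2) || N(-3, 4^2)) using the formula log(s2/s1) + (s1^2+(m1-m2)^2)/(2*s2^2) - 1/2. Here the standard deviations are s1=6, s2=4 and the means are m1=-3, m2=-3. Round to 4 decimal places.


KL divergence between normal distributions:
KL = log(s2/s1) + (s1^2 + (m1-m2)^2)/(2*s2^2) - 1/2.
log(4/6) = -0.405465.
(6^2 + (-3--3)^2)/(2*4^2) = (36 + 0)/32 = 1.125.
KL = -0.405465 + 1.125 - 0.5 = 0.2195

0.2195


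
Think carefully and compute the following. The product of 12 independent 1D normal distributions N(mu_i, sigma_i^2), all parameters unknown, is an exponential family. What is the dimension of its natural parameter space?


Exponential family dimension calculation:
Each univariate normal has two natural parameters (mu/sigma^2 and -1/(2 sigma^2)).
With 12 independent components, dim = 2 * 12 = 24.

24


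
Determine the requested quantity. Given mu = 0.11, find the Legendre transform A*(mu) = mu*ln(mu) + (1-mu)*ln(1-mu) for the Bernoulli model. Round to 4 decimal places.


Legendre transform for Bernoulli:
A*(mu) = mu*log(mu) + (1-mu)*log(1-mu).
mu = 0.11, 1-mu = 0.89.
mu*log(mu) = 0.11*log(0.11) = -0.2428.
(1-mu)*log(1-mu) = 0.89*log(0.89) = -0.103715.
A* = -0.2428 + -0.103715 = -0.3465

-0.3465


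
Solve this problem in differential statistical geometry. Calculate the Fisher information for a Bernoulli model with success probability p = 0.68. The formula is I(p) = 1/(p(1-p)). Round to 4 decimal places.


For Bernoulli(p), Fisher information is I(p) = 1/(p*(1-p)).
p = 0.68, 1-p = 0.32.
p*(1-p) = 0.2176.
I(p) = 1/0.2176 = 4.5956

4.5956


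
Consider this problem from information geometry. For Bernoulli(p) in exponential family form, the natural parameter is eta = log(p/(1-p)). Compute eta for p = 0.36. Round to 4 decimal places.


Natural parameter for Bernoulli: eta = log(p/(1-p)).
p = 0.36, 1-p = 0.64.
p/(1-p) = 0.5625.
eta = log(0.5625) = -0.5754

-0.5754


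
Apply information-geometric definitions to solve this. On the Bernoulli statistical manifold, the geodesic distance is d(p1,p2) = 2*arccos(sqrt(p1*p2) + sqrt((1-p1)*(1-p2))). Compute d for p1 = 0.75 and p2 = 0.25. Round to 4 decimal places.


Geodesic distance on Bernoulli manifold:
d(p1,p2) = 2*arccos(sqrt(p1*p2) + sqrt((1-p1)*(1-p2))).
sqrt(p1*p2) = sqrt(0.75*0.25) = 0.433013.
sqrt((1-p1)*(1-p2)) = sqrt(0.25*0.75) = 0.433013.
arg = 0.433013 + 0.433013 = 0.866025.
d = 2*arccos(0.866025) = 1.0472

1.0472


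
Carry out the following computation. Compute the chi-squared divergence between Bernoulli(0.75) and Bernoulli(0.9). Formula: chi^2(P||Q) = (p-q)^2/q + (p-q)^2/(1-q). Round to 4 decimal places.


Chi-squared divergence between Bernoulli distributions:
chi^2 = (p-q)^2/q + (p-q)^2/(1-q).
p = 0.75, q = 0.9, p-q = -0.15.
(p-q)^2 = 0.0225.
term1 = 0.0225/0.9 = 0.025.
term2 = 0.0225/0.1 = 0.225.
chi^2 = 0.025 + 0.225 = 0.2500

0.2500


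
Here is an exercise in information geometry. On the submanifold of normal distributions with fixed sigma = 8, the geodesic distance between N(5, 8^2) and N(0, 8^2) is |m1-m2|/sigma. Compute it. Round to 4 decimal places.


On the fixed-variance normal subfamily, geodesic distance = |m1-m2|/sigma.
|5 - 0| = 5.
sigma = 8.
d = 5/8 = 0.6250

0.6250


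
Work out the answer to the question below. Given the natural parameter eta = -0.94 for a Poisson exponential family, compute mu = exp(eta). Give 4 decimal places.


Expectation parameter for Poisson exponential family:
mu = exp(eta).
eta = -0.94.
mu = exp(-0.94) = 0.3906

0.3906


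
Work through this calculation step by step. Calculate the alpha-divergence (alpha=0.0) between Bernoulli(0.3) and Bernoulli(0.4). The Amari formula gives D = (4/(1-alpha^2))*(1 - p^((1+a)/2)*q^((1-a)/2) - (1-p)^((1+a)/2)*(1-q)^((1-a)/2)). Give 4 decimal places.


Amari alpha-divergence:
D = (4/(1-alpha^2))*(1 - p^((1+a)/2)*q^((1-a)/2) - (1-p)^((1+a)/2)*(1-q)^((1-a)/2)).
alpha = 0.0, p = 0.3, q = 0.4.
e1 = (1+alpha)/2 = 0.5, e2 = (1-alpha)/2 = 0.5.
t1 = p^e1 * q^e2 = 0.3^0.5 * 0.4^0.5 = 0.34641.
t2 = (1-p)^e1 * (1-q)^e2 = 0.7^0.5 * 0.6^0.5 = 0.648074.
4/(1-alpha^2) = 4.0.
D = 4.0*(1 - 0.34641 - 0.648074) = 0.0221

0.0221


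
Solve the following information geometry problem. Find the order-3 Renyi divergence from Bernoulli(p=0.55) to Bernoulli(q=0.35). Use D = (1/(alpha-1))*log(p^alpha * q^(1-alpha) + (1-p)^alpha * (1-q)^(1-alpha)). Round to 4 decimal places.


Renyi divergence of order alpha between Bernoulli distributions:
D = (1/(alpha-1))*log(p^alpha * q^(1-alpha) + (1-p)^alpha * (1-q)^(1-alpha)).
alpha = 3, p = 0.55, q = 0.35.
p^alpha * q^(1-alpha) = 0.55^3 * 0.35^-2 = 1.358163.
(1-p)^alpha * (1-q)^(1-alpha) = 0.45^3 * 0.65^-2 = 0.21568.
sum = 1.358163 + 0.21568 = 1.573844.
D = (1/2)*log(1.573844) = 0.2268

0.2268


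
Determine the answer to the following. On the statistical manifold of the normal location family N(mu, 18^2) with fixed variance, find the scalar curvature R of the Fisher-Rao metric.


This family has a single free parameter, so its statistical manifold
is 1-dimensional. The Riemann curvature tensor of any 1-dimensional
Riemannian manifold vanishes identically, so R = 0.

0


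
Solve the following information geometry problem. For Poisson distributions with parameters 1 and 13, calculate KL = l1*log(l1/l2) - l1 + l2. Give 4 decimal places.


KL divergence for Poisson:
KL = l1*log(l1/l2) - l1 + l2.
l1 = 1, l2 = 13.
log(1/13) = -2.564949.
l1*log(l1/l2) = 1 * -2.564949 = -2.564949.
KL = -2.564949 - 1 + 13 = 9.4351

9.4351


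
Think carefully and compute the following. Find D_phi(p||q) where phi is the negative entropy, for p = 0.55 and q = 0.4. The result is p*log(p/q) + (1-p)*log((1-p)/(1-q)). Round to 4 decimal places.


Bregman divergence with negative entropy generator:
D = p*log(p/q) + (1-p)*log((1-p)/(1-q)).
p = 0.55, q = 0.4.
p*log(p/q) = 0.55*log(0.55/0.4) = 0.17515.
(1-p)*log((1-p)/(1-q)) = 0.45*log(0.45/0.6) = -0.129457.
D = 0.17515 + -0.129457 = 0.0457

0.0457


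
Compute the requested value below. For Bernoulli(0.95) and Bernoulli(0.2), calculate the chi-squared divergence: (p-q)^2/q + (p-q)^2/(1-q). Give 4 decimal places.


Chi-squared divergence between Bernoulli distributions:
chi^2 = (p-q)^2/q + (p-q)^2/(1-q).
p = 0.95, q = 0.2, p-q = 0.75.
(p-q)^2 = 0.5625.
term1 = 0.5625/0.2 = 2.8125.
term2 = 0.5625/0.8 = 0.703125.
chi^2 = 2.8125 + 0.703125 = 3.5156

3.5156


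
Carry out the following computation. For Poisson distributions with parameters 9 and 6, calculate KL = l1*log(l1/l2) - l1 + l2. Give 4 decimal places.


KL divergence for Poisson:
KL = l1*log(l1/l2) - l1 + l2.
l1 = 9, l2 = 6.
log(9/6) = 0.405465.
l1*log(l1/l2) = 9 * 0.405465 = 3.649186.
KL = 3.649186 - 9 + 6 = 0.6492

0.6492


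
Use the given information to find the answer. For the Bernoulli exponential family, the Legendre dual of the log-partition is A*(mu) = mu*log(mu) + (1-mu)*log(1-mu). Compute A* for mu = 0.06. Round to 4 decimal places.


Legendre transform for Bernoulli:
A*(mu) = mu*log(mu) + (1-mu)*log(1-mu).
mu = 0.06, 1-mu = 0.94.
mu*log(mu) = 0.06*log(0.06) = -0.168805.
(1-mu)*log(1-mu) = 0.94*log(0.94) = -0.058163.
A* = -0.168805 + -0.058163 = -0.2270

-0.2270


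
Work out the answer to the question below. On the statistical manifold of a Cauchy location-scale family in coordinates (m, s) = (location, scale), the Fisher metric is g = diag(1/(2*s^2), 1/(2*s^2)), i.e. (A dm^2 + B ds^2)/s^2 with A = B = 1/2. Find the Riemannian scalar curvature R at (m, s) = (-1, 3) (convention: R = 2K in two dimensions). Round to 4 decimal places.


The metric has the form g = (A dm^2 + B ds^2)/s^2 with A = 1/2, B = 1/2.
Substitute u = sqrt(A/B)*m: g = B*(du^2 + ds^2)/s^2, i.e. B times the
Poincare upper half-plane metric, which has constant Gaussian curvature -1.
Scaling a 2D metric by a constant c divides the Gaussian curvature by c,
so K = -1/B = -1/(1/2) = -2.0000 everywhere (the point (m, s) = (-1, 3) is irrelevant:
the curvature is constant).
Scalar curvature in dimension 2: R = 2K = -2/(1/2) = -4.0000.

-4.0000


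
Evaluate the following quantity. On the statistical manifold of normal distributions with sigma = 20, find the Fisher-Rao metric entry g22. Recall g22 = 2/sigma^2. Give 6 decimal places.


For the 2-parameter normal family, the Fisher metric has:
  g11 = 1/sigma^2, g22 = 2/sigma^2.
sigma = 20, sigma^2 = 400.
g22 = 0.005000

0.005000


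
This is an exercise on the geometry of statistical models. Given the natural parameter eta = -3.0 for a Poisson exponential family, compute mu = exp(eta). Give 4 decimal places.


Expectation parameter for Poisson exponential family:
mu = exp(eta).
eta = -3.0.
mu = exp(-3.0) = 0.0498

0.0498


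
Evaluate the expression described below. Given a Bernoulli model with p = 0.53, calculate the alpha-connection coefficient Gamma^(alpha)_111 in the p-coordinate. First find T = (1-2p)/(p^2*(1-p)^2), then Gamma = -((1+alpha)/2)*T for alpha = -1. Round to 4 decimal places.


Skewness (Amari-Chentsov) tensor: T = (1-2p)/(p^2*(1-p)^2).
p = 0.53, 1-2p = -0.06, p^2 = 0.2809, (1-p)^2 = 0.2209.
T = -0.06/(0.2809 * 0.2209) = -0.96695.
In the p-coordinate, Gamma^(alpha) = Gamma^(0) - (alpha/2)*T with Gamma^(0) = (1/2)*g'(p) = -T/2,
so Gamma^(alpha) = -((1+alpha)/2)*T.
alpha = -1, -(1+alpha)/2 = 0.0.
Gamma = 0.0 * -0.96695 = 0.0000

0.0000


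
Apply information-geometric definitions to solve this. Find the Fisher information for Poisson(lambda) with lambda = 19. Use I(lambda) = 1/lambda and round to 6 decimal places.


Fisher information for Poisson: I(lambda) = 1/lambda.
lambda = 19.
I(lambda) = 1/19 = 0.052632

0.052632


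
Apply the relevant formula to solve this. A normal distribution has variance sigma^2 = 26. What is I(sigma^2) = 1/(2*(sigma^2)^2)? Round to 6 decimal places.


Fisher information for variance: I(sigma^2) = 1/(2*sigma^4).
sigma^2 = 26, so sigma^4 = 676.
I = 1/(2*676) = 1/1352 = 0.000740

0.000740


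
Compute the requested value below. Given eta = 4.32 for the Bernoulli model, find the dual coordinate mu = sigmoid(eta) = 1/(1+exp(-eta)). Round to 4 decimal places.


Dual coordinate (expectation parameter) for Bernoulli:
mu = 1/(1+exp(-eta)).
eta = 4.32.
exp(-eta) = exp(-4.32) = 0.0133.
mu = 1/(1+0.0133) = 0.9869

0.9869


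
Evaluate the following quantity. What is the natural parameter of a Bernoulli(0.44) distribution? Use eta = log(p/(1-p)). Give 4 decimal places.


Natural parameter for Bernoulli: eta = log(p/(1-p)).
p = 0.44, 1-p = 0.56.
p/(1-p) = 0.785714.
eta = log(0.785714) = -0.2412

-0.2412


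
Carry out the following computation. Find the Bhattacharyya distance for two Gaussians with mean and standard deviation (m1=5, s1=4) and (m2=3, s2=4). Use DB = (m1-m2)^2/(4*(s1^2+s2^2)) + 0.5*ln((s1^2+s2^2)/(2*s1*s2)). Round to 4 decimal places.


Bhattacharyya distance between two Gaussians:
DB = (m1-m2)^2/(4*(s1^2+s2^2)) + (1/2)*ln((s1^2+s2^2)/(2*s1*s2)).
(m1-m2)^2 = (2)^2 = 4.
s1^2+s2^2 = 16 + 16 = 32.
term1 = 4/128 = 0.03125.
term2 = 0.5*ln(32/32.0) = 0.0.
DB = 0.03125 + 0.0 = 0.0313

0.0313


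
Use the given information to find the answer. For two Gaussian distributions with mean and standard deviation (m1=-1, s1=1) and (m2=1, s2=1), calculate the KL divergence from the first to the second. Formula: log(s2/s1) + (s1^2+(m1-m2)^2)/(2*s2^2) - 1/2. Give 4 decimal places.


KL divergence between normal distributions:
KL = log(s2/s1) + (s1^2 + (m1-m2)^2)/(2*s2^2) - 1/2.
log(1/1) = 0.0.
(1^2 + (-1-1)^2)/(2*1^2) = (1 + 4)/2 = 2.5.
KL = 0.0 + 2.5 - 0.5 = 2.0000

2.0000


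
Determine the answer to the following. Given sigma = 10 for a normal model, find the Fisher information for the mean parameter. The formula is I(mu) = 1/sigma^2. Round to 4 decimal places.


The Fisher information for the mean of a normal distribution is I(mu) = 1/sigma^2.
sigma = 10, so sigma^2 = 100.
I(mu) = 1/100 = 0.0100

0.0100


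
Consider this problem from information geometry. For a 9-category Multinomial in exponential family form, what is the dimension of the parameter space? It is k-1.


Exponential family dimension calculation:
For Multinomial with k=9 categories, dim = k-1 = 8.

8


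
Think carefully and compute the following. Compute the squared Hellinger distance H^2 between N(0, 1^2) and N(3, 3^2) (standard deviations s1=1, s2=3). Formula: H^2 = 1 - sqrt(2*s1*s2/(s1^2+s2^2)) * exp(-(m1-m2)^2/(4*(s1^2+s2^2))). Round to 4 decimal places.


Squared Hellinger distance for Gaussians:
H^2 = 1 - sqrt(2*s1*s2/(s1^2+s2^2)) * exp(-(m1-m2)^2/(4*(s1^2+s2^2))).
s1^2 = 1, s2^2 = 9, s1^2+s2^2 = 10.
sqrt(2*1*3/(10)) = 0.774597.
(m1-m2)^2 = (-3)^2 = 9.
exp(-9/(4*10)) = exp(-0.225) = 0.798516.
H^2 = 1 - 0.774597*0.798516 = 0.3815

0.3815
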